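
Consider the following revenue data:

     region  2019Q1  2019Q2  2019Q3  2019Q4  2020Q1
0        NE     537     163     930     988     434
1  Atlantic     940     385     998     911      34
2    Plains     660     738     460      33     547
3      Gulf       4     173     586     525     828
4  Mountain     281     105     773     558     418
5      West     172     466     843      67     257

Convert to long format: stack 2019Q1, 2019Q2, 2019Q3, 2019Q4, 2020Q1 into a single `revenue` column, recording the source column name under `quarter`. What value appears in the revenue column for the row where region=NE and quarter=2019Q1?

Unpivoting turns each (region, wide-column) pair into one long row.
The wide cell at row NE, column 2019Q1 holds 537, so the long row (NE, 2019Q1) has revenue=537.

537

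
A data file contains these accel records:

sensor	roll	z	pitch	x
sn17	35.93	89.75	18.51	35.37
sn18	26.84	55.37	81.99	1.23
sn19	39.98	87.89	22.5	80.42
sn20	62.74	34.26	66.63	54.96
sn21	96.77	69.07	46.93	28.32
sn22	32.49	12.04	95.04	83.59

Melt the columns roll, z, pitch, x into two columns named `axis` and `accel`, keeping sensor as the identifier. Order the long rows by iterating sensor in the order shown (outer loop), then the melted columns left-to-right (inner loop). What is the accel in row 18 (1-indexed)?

24 rows total (6 × 4). Row 18: index ⌊(18-1)/4⌋ = 4 into sensor → sn21; (18-1) mod 4 = 1 into the melted columns → z.
So row 18 is (sn21, z, 69.07); accel = 69.07.

69.07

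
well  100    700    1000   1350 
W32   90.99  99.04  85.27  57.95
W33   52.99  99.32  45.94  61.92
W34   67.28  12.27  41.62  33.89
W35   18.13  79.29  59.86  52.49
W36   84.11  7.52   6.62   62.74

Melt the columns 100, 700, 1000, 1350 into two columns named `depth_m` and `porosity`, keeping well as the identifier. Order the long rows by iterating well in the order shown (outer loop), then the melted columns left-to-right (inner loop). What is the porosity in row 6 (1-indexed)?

99.32

20 rows total (5 × 4). Row 6: index ⌊(6-1)/4⌋ = 1 into well → W33; (6-1) mod 4 = 1 into the melted columns → 700.
So row 6 is (W33, 700, 99.32); porosity = 99.32.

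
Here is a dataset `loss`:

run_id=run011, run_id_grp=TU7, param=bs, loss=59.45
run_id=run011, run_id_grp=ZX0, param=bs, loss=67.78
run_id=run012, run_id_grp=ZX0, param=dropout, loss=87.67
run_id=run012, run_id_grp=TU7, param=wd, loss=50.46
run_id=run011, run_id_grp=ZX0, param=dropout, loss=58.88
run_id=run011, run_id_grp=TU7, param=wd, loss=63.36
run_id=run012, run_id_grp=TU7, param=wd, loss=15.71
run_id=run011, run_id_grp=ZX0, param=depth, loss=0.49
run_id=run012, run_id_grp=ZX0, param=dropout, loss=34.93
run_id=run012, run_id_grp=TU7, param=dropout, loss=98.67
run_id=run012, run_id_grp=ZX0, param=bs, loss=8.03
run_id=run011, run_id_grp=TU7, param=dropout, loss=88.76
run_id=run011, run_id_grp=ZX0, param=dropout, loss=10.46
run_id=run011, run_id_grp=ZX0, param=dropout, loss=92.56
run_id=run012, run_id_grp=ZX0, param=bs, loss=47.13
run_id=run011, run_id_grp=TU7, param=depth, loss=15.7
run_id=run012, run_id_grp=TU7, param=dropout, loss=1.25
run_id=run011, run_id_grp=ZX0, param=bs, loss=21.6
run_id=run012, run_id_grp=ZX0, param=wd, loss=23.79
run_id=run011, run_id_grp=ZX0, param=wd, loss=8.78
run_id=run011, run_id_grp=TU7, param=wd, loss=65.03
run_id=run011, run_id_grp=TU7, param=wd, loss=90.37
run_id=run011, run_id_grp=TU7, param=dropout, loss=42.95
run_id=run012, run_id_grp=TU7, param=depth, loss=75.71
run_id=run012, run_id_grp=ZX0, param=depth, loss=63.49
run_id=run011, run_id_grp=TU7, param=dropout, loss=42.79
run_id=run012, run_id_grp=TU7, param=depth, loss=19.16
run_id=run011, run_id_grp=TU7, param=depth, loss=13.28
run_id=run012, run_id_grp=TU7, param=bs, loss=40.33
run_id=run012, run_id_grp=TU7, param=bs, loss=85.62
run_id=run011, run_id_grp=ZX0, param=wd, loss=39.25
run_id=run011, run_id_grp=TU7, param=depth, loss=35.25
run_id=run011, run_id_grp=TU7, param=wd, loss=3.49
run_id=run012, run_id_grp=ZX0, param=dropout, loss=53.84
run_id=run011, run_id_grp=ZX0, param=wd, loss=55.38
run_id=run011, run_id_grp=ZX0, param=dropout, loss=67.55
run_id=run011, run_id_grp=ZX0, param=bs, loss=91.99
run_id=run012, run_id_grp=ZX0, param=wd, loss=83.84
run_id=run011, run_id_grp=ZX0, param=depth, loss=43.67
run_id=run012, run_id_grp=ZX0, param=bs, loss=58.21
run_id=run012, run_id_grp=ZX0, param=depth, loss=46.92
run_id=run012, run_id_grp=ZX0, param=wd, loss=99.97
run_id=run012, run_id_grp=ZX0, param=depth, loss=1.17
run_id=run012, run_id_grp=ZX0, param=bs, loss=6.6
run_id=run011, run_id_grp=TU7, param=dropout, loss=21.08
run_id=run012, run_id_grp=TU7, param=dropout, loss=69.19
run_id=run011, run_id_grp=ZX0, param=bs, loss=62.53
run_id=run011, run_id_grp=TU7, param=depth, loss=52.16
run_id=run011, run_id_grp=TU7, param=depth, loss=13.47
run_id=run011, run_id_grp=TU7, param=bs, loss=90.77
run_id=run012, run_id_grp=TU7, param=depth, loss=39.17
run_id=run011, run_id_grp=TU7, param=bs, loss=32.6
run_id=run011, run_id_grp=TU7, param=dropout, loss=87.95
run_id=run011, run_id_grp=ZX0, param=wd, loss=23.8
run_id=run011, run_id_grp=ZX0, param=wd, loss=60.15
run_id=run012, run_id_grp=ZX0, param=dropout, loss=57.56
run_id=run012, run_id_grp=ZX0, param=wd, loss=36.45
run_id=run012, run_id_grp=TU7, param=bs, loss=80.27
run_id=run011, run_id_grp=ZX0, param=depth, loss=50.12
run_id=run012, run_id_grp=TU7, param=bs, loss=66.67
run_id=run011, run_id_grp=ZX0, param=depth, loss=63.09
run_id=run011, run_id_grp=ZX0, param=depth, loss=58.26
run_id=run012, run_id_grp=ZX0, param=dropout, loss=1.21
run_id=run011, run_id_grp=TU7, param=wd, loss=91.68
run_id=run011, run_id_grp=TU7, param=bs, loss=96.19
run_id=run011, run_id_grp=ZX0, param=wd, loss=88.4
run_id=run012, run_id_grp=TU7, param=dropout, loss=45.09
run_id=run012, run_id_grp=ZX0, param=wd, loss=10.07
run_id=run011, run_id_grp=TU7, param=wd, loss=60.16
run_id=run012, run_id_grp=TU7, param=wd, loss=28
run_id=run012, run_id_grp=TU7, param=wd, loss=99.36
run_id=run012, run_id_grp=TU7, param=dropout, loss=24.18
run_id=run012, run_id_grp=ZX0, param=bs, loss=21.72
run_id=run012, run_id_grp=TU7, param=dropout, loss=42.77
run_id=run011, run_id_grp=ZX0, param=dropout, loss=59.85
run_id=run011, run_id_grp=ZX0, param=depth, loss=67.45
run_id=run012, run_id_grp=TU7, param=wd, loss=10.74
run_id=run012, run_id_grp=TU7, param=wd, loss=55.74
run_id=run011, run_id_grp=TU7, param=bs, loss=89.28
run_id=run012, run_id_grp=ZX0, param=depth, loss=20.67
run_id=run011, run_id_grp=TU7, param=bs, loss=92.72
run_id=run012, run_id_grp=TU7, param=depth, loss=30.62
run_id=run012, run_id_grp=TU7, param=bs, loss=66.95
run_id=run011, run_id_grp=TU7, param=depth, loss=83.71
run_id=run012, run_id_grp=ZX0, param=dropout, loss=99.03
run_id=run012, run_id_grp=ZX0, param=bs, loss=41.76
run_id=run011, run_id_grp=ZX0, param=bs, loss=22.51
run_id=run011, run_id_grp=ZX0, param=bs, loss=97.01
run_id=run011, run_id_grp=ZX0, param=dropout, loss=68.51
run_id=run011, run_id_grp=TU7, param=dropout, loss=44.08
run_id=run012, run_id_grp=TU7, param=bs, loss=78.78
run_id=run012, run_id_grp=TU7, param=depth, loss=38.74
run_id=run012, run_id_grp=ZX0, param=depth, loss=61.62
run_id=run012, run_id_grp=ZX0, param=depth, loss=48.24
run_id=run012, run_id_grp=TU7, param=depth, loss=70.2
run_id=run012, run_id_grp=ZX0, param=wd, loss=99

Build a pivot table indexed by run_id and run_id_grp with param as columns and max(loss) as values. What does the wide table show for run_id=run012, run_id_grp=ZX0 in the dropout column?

99.03

Rows with run_id=run012, run_id_grp=ZX0 and param=dropout: loss values are 87.67, 34.93, 53.84, 57.56, 1.21, 99.03.
max(87.67, 34.93, 53.84, 57.56, 1.21, 99.03) = 99.03.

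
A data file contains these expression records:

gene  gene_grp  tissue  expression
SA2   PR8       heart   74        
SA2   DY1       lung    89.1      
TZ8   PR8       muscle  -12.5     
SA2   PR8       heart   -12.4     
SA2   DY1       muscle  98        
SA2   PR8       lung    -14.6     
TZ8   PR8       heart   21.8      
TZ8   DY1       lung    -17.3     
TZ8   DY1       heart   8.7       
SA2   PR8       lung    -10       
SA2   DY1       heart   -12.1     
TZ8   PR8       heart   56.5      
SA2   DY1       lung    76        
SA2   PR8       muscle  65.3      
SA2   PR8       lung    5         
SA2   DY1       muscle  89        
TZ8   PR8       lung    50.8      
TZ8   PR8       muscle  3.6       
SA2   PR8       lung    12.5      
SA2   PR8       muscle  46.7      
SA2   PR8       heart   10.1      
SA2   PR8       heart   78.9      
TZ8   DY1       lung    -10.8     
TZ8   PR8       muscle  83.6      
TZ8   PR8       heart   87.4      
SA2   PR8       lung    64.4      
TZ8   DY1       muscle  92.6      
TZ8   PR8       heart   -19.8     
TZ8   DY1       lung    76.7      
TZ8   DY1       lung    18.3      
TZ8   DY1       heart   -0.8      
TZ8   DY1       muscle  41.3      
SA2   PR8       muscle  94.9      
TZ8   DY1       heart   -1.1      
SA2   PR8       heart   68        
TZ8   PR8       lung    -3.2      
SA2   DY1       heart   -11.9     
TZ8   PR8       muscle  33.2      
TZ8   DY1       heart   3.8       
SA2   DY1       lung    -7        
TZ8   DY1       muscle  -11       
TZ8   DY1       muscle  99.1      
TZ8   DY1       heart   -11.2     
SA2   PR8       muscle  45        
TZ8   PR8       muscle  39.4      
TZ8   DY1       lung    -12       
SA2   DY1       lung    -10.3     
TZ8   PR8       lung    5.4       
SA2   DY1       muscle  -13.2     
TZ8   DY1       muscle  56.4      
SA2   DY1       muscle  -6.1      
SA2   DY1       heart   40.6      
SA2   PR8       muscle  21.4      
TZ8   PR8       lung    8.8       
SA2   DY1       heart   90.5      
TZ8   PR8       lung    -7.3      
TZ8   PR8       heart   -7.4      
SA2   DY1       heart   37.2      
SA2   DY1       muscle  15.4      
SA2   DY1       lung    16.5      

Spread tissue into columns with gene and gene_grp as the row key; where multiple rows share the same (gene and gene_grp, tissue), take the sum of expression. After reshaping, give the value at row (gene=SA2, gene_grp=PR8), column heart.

Rows with gene=SA2, gene_grp=PR8 and tissue=heart: expression values are 74, -12.4, 10.1, 78.9, 68.
74 + -12.4 + 10.1 + 78.9 + 68 = 218.6.

218.6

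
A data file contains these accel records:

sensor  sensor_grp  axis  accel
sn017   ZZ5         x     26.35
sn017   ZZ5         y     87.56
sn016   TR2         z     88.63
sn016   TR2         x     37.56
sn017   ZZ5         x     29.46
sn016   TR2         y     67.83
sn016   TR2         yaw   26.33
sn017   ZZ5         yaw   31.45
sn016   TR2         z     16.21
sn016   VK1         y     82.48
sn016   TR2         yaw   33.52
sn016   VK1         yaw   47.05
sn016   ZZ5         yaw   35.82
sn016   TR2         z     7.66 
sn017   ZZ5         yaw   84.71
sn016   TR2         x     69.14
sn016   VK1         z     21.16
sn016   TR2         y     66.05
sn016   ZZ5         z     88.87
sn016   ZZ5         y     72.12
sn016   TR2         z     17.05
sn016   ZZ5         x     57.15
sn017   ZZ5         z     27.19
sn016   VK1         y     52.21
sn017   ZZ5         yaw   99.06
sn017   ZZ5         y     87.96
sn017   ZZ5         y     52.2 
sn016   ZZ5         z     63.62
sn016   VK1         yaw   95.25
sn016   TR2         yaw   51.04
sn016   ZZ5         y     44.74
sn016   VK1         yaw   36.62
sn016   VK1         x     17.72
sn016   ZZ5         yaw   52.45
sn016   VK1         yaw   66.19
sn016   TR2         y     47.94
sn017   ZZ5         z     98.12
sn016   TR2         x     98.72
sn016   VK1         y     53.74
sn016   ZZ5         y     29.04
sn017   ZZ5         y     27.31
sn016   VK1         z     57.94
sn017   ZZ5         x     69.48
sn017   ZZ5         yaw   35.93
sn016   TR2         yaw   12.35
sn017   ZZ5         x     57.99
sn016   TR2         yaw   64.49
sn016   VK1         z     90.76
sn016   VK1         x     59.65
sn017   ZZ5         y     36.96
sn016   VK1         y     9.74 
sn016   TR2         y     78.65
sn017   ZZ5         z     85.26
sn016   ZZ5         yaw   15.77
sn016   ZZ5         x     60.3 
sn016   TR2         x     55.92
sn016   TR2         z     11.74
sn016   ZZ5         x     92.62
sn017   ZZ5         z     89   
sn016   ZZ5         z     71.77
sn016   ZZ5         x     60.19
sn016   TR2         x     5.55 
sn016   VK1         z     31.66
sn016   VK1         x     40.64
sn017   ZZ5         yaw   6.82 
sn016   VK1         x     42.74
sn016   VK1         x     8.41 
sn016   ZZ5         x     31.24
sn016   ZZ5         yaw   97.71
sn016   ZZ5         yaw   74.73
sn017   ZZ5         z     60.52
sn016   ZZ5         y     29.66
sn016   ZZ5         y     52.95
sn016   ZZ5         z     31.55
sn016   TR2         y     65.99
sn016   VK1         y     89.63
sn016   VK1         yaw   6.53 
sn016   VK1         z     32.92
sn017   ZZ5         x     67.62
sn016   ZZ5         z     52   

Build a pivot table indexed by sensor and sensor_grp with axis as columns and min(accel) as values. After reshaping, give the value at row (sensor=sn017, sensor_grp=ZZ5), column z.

Rows with sensor=sn017, sensor_grp=ZZ5 and axis=z: accel values are 27.19, 98.12, 85.26, 89, 60.52.
min(27.19, 98.12, 85.26, 89, 60.52) = 27.19.

27.19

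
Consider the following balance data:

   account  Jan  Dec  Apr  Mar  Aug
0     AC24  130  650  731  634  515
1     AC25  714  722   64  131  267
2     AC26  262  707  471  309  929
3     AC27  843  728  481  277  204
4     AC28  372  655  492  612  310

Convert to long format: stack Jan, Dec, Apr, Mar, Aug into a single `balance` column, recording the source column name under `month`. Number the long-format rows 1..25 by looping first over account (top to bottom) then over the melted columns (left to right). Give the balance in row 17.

25 rows total (5 × 5). Row 17: index ⌊(17-1)/5⌋ = 3 into account → AC27; (17-1) mod 5 = 1 into the melted columns → Dec.
So row 17 is (AC27, Dec, 728); balance = 728.

728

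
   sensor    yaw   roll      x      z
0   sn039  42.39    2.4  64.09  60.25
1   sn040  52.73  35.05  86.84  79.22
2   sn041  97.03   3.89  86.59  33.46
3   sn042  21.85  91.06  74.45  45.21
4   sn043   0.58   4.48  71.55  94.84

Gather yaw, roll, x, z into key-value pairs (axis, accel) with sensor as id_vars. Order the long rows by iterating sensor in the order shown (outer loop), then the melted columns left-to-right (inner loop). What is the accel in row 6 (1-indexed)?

20 rows total (5 × 4). Row 6: index ⌊(6-1)/4⌋ = 1 into sensor → sn040; (6-1) mod 4 = 1 into the melted columns → roll.
So row 6 is (sn040, roll, 35.05); accel = 35.05.

35.05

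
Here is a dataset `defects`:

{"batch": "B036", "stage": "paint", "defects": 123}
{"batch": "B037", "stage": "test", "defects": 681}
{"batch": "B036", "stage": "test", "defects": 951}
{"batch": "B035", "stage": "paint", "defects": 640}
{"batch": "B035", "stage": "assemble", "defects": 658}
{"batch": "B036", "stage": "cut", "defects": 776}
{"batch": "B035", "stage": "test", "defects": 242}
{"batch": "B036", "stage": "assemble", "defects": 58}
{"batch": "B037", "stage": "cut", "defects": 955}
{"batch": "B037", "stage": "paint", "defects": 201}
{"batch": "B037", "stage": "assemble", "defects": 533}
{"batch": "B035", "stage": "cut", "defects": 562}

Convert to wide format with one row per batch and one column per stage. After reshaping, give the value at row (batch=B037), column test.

Wide layout: rows indexed by batch, columns are the 4 distinct stage values (paint, test, assemble, cut).
Cell (batch=B037, stage=test) draws from the long row where batch=B037 and stage=test, which has defects=681.

681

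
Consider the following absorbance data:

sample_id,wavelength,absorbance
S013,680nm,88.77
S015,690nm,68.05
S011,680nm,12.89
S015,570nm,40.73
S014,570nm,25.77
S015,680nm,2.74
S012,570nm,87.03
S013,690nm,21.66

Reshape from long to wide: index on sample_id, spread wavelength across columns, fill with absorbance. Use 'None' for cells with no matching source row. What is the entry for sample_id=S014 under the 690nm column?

None

No long-format row has sample_id=S014 and wavelength=690nm, so the cell is None.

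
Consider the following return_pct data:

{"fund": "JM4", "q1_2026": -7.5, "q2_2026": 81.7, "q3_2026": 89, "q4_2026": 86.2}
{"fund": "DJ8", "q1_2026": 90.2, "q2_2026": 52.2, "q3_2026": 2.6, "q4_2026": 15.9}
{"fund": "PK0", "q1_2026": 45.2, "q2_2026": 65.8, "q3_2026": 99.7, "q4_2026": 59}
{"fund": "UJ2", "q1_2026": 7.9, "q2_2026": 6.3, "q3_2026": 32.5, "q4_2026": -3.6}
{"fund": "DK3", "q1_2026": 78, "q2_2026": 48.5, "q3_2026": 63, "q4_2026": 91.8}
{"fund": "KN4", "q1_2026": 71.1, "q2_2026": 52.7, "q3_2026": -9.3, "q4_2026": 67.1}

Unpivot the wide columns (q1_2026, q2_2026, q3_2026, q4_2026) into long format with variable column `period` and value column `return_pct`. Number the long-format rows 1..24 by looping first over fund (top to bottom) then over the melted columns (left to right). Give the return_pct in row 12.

59

24 rows total (6 × 4). Row 12: index ⌊(12-1)/4⌋ = 2 into fund → PK0; (12-1) mod 4 = 3 into the melted columns → q4_2026.
So row 12 is (PK0, q4_2026, 59); return_pct = 59.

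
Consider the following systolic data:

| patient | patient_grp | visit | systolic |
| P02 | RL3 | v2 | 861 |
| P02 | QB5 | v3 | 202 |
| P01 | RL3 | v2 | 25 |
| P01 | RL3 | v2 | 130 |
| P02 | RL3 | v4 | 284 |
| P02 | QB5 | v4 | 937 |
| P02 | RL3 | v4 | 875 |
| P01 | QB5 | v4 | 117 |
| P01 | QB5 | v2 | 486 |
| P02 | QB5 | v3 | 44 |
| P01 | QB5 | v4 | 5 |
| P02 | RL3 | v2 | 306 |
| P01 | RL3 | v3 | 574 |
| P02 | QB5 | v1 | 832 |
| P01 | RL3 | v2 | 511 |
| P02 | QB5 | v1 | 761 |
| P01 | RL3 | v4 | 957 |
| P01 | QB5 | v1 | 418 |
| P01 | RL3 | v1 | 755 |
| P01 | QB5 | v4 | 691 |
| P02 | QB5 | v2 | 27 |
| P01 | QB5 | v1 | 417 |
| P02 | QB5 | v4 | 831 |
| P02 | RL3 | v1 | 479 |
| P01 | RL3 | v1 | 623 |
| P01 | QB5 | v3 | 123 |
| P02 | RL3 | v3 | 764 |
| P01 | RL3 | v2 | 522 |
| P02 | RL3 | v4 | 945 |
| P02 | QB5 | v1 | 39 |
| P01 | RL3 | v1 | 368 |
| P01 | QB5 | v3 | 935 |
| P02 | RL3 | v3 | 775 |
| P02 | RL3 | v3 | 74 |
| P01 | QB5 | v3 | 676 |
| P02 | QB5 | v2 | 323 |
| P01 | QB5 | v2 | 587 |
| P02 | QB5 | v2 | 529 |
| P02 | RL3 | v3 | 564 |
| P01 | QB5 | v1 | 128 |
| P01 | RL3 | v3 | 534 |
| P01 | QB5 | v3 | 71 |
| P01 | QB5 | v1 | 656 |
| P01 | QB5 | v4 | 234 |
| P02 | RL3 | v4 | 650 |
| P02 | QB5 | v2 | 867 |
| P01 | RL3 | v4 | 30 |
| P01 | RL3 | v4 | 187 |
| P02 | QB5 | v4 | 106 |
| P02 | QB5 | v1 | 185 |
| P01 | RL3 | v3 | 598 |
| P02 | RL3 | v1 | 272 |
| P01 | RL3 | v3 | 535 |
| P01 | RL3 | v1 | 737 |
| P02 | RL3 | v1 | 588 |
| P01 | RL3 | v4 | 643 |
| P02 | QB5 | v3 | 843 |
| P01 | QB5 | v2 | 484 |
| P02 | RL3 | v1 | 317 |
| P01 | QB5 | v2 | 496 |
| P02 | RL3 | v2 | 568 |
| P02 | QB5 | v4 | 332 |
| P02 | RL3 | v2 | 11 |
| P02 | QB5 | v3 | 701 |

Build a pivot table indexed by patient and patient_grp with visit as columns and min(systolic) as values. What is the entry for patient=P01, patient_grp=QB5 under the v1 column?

128

Rows with patient=P01, patient_grp=QB5 and visit=v1: systolic values are 418, 417, 128, 656.
min(418, 417, 128, 656) = 128.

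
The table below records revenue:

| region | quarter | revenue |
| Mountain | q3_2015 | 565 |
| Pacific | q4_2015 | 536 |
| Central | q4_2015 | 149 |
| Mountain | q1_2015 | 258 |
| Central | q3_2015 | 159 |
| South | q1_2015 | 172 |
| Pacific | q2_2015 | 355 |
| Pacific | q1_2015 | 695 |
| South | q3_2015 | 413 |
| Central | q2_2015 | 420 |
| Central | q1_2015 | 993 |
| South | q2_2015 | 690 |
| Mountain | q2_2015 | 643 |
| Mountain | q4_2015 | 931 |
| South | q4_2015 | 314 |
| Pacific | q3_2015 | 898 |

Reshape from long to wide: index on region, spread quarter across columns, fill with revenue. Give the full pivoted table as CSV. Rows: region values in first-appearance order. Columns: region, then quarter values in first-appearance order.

Columns: region plus the 4 distinct quarter values (q3_2015, q4_2015, q1_2015, q2_2015).
For example, row Mountain column q3_2015 takes revenue=565 from the long row (Mountain, q3_2015).

region,q3_2015,q4_2015,q1_2015,q2_2015
Mountain,565,931,258,643
Pacific,898,536,695,355
Central,159,149,993,420
South,413,314,172,690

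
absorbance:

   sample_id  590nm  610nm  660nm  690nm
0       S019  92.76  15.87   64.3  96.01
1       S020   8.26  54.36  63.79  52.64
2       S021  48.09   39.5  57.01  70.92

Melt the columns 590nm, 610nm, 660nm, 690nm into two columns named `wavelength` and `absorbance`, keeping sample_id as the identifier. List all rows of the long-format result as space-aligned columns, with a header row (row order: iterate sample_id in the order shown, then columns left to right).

sample_id  wavelength  absorbance
S019       590nm       92.76     
S019       610nm       15.87     
S019       660nm       64.3      
S019       690nm       96.01     
S020       590nm       8.26      
S020       610nm       54.36     
S020       660nm       63.79     
S020       690nm       52.64     
S021       590nm       48.09     
S021       610nm       39.5      
S021       660nm       57.01     
S021       690nm       70.92     

Each (sample_id, column) pair becomes one row: 3 × 4 = 12 rows.
For example, (S019, 590nm) → absorbance=92.76.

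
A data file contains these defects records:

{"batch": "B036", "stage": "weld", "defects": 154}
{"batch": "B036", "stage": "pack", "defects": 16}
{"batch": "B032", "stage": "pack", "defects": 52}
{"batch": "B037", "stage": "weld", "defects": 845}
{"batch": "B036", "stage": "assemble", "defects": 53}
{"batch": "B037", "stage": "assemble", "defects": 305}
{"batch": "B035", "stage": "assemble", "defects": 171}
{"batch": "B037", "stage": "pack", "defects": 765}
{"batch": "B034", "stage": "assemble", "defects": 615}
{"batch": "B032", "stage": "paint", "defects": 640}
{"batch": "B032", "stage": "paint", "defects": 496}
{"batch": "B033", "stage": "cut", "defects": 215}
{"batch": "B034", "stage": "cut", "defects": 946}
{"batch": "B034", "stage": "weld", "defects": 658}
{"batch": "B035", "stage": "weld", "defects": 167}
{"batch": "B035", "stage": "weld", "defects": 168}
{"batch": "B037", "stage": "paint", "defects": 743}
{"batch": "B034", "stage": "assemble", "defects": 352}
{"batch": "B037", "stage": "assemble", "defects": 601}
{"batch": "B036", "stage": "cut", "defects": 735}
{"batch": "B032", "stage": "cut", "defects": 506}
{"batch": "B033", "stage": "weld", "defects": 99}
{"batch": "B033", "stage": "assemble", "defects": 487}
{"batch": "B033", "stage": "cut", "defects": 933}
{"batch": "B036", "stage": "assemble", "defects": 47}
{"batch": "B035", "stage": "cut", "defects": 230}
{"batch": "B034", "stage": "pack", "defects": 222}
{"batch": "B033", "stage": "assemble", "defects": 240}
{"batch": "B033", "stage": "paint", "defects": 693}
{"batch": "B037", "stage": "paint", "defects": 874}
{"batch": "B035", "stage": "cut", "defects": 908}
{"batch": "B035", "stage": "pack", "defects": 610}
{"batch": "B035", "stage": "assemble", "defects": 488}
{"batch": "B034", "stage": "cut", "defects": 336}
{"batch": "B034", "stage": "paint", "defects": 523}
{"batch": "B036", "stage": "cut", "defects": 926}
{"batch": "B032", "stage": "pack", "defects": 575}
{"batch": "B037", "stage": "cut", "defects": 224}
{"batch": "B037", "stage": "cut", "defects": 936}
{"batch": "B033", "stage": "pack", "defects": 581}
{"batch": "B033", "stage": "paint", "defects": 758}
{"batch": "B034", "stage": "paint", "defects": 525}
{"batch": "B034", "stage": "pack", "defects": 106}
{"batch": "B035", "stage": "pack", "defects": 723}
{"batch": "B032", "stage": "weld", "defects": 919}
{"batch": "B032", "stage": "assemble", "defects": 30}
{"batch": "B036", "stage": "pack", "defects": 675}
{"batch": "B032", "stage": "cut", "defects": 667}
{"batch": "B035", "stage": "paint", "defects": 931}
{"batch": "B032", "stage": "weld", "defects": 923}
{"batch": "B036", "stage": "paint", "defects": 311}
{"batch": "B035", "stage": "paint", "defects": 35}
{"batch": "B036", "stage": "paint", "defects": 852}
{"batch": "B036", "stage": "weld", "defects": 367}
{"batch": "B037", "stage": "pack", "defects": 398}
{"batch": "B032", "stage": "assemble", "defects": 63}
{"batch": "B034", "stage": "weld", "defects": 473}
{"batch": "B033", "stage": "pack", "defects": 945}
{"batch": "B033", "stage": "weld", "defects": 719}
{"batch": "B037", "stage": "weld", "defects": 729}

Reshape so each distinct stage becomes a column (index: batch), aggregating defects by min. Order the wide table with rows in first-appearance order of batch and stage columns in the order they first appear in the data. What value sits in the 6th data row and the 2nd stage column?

With rows in first-appearance order of batch, row 6 is batch=B033. stage columns in first-appearance order: weld, pack, assemble, paint, cut; column 2 is pack.
Long rows with batch=B033, stage=pack: min(581, 945) = 581.

581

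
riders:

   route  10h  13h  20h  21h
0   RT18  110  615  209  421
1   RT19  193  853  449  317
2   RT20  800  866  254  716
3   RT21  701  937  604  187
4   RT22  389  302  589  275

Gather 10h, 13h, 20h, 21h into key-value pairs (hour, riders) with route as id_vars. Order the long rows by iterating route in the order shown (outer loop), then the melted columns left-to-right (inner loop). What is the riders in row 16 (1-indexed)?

187

20 rows total (5 × 4). Row 16: index ⌊(16-1)/4⌋ = 3 into route → RT21; (16-1) mod 4 = 3 into the melted columns → 21h.
So row 16 is (RT21, 21h, 187); riders = 187.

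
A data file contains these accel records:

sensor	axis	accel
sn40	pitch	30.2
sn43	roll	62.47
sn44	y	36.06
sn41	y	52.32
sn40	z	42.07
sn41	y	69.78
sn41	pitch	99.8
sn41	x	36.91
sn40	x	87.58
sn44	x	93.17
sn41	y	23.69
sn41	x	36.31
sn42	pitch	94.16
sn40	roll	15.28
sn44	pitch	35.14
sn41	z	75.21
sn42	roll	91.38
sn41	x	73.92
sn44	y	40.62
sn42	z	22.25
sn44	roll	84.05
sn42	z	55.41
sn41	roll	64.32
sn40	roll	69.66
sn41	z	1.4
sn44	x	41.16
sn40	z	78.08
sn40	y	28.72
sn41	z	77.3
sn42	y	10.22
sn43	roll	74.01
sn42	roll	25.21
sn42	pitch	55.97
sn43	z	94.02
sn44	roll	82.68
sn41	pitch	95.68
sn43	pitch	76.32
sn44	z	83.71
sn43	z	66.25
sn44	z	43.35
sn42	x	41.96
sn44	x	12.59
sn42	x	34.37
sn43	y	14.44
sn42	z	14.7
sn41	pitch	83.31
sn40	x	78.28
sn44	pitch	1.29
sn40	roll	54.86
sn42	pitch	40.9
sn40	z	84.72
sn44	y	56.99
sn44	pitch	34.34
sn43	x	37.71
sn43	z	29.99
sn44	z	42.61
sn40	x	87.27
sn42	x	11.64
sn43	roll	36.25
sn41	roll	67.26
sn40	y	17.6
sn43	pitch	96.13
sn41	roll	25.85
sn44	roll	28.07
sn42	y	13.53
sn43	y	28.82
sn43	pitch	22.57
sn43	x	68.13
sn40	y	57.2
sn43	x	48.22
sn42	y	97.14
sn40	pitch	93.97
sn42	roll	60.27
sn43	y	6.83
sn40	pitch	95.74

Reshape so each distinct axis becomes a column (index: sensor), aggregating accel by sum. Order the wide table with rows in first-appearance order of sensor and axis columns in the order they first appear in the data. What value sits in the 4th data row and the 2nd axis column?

157.43

With rows in first-appearance order of sensor, row 4 is sensor=sn41. axis columns in first-appearance order: pitch, roll, y, z, x; column 2 is roll.
Long rows with sensor=sn41, axis=roll: 64.32 + 67.26 + 25.85 = 157.43.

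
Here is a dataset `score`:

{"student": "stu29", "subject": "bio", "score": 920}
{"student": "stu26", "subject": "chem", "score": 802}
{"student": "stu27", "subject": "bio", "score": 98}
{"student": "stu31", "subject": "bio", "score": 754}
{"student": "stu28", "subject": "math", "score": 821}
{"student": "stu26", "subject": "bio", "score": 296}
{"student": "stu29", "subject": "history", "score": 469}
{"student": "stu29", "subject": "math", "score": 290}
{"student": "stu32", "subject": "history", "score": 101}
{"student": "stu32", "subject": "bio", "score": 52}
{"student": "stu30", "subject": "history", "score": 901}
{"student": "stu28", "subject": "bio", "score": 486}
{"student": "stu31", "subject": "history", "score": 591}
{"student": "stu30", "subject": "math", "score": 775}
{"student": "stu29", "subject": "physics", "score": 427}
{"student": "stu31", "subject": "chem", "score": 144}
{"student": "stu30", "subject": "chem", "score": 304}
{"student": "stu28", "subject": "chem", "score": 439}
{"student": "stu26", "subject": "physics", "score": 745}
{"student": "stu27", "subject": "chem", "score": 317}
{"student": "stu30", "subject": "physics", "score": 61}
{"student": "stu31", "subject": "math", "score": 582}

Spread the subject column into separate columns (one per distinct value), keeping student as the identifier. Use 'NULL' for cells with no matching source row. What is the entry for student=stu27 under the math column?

No long-format row has student=stu27 and subject=math, so the cell is NULL.

NULL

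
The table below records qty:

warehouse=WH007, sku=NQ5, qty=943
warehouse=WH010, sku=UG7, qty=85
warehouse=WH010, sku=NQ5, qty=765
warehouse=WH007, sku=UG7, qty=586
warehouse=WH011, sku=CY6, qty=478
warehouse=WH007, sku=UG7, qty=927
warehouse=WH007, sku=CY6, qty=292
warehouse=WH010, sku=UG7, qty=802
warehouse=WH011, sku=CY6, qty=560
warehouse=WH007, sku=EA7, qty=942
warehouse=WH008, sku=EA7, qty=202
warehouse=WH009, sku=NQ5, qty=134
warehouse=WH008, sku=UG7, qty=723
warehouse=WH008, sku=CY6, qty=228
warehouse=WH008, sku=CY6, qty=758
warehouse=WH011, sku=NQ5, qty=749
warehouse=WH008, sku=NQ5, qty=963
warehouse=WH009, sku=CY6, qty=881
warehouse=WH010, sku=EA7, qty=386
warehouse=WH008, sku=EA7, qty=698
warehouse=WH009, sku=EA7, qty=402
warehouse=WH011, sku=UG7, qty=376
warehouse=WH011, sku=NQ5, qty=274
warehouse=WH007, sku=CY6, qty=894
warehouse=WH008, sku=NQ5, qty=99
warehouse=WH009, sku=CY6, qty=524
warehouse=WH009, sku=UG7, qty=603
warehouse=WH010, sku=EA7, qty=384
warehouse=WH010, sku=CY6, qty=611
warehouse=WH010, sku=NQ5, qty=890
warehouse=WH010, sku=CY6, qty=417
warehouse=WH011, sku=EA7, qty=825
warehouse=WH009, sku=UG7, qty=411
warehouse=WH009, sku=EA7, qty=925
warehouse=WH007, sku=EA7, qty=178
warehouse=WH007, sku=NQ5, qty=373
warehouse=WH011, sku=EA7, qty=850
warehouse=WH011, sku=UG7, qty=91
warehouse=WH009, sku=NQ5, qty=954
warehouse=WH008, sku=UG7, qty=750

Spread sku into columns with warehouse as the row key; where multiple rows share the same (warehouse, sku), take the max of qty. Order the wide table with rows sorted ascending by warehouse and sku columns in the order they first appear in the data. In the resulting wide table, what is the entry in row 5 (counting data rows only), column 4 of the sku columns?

850

With rows sorted ascending by warehouse, row 5 is warehouse=WH011. sku columns in first-appearance order: NQ5, UG7, CY6, EA7; column 4 is EA7.
Long rows with warehouse=WH011, sku=EA7: max(825, 850) = 850.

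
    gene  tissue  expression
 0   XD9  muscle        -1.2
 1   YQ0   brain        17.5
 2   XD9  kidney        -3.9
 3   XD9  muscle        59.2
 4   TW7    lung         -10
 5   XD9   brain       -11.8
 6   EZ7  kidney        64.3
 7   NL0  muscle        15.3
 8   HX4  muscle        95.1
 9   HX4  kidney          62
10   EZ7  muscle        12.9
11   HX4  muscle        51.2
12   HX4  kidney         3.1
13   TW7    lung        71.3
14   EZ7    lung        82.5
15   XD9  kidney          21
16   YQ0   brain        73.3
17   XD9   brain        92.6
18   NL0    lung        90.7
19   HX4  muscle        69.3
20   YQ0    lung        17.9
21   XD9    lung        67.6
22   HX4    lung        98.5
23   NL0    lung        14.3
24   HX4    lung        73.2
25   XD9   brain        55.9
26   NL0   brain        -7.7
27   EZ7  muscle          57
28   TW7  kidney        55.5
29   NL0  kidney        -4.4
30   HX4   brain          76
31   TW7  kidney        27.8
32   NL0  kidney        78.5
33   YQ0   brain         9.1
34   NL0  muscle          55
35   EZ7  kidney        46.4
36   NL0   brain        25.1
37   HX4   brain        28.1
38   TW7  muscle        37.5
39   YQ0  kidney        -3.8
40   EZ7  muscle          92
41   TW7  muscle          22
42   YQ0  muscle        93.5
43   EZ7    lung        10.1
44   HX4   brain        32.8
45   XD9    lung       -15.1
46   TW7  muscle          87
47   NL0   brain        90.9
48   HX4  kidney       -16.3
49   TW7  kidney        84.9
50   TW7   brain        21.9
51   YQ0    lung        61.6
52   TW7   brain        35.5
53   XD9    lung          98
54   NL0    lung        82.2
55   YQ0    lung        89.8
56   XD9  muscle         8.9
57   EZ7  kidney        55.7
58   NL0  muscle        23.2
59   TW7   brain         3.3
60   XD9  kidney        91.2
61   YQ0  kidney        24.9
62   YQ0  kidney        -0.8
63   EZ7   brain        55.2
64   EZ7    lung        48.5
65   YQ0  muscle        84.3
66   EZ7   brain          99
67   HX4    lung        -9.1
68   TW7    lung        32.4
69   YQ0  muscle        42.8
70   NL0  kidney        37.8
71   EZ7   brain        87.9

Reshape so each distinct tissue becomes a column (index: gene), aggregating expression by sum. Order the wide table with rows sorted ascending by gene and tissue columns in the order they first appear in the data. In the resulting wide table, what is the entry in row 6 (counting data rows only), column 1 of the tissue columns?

220.6

With rows sorted ascending by gene, row 6 is gene=YQ0. tissue columns in first-appearance order: muscle, brain, kidney, lung; column 1 is muscle.
Long rows with gene=YQ0, tissue=muscle: 93.5 + 84.3 + 42.8 = 220.6.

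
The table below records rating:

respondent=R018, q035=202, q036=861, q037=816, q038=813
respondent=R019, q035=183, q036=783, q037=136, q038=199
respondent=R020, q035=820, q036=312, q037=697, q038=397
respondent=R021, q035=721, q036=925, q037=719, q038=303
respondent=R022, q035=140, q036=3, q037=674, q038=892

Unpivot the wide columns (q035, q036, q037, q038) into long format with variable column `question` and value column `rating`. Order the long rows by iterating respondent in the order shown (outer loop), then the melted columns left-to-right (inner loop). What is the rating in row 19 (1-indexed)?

20 rows total (5 × 4). Row 19: index ⌊(19-1)/4⌋ = 4 into respondent → R022; (19-1) mod 4 = 2 into the melted columns → q037.
So row 19 is (R022, q037, 674); rating = 674.

674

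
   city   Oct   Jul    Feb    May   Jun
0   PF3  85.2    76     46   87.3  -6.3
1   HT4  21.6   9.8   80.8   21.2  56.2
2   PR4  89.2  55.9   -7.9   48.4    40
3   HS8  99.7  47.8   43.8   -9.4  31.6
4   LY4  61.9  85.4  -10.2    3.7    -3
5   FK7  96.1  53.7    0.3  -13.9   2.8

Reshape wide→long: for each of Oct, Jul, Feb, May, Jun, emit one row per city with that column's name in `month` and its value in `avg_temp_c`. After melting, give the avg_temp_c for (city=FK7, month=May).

-13.9

Unpivoting turns each (city, wide-column) pair into one long row.
The wide cell at row FK7, column May holds -13.9, so the long row (FK7, May) has avg_temp_c=-13.9.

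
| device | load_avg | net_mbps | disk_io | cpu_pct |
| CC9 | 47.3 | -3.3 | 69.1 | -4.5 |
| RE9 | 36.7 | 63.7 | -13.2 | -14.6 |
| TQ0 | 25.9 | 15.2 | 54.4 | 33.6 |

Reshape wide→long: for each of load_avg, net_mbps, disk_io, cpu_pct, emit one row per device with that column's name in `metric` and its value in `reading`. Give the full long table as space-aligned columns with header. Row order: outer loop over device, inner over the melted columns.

device  metric    reading
CC9     load_avg  47.3   
CC9     net_mbps  -3.3   
CC9     disk_io   69.1   
CC9     cpu_pct   -4.5   
RE9     load_avg  36.7   
RE9     net_mbps  63.7   
RE9     disk_io   -13.2  
RE9     cpu_pct   -14.6  
TQ0     load_avg  25.9   
TQ0     net_mbps  15.2   
TQ0     disk_io   54.4   
TQ0     cpu_pct   33.6   

Each (device, column) pair becomes one row: 3 × 4 = 12 rows.
For example, (CC9, load_avg) → reading=47.3.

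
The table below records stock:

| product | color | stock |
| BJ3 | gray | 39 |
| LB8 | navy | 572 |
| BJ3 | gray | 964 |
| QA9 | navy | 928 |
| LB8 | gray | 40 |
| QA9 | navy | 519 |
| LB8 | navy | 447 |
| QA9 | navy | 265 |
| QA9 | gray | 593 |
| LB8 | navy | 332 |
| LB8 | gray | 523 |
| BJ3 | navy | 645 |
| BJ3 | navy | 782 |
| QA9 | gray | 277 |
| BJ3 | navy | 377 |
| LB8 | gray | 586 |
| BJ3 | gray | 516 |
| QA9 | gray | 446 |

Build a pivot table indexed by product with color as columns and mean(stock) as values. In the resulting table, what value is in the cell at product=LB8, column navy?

Rows with product=LB8 and color=navy: stock values are 572, 447, 332.
(572 + 447 + 332) / 3 = 450.33.

450.33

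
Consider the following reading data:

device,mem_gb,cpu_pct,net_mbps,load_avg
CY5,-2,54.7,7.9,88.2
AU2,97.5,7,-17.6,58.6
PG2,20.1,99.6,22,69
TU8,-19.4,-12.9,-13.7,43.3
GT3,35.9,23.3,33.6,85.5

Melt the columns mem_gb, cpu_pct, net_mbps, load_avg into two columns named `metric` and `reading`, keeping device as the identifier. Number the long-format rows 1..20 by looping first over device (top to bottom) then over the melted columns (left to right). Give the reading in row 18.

23.3

20 rows total (5 × 4). Row 18: index ⌊(18-1)/4⌋ = 4 into device → GT3; (18-1) mod 4 = 1 into the melted columns → cpu_pct.
So row 18 is (GT3, cpu_pct, 23.3); reading = 23.3.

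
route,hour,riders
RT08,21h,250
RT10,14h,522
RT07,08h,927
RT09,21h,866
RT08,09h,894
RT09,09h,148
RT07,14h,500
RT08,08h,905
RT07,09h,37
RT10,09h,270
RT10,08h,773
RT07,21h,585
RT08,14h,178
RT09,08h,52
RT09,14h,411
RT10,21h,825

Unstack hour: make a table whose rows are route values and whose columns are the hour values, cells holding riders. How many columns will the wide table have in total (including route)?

5

1 column for route plus 4 distinct hour values → 5 columns.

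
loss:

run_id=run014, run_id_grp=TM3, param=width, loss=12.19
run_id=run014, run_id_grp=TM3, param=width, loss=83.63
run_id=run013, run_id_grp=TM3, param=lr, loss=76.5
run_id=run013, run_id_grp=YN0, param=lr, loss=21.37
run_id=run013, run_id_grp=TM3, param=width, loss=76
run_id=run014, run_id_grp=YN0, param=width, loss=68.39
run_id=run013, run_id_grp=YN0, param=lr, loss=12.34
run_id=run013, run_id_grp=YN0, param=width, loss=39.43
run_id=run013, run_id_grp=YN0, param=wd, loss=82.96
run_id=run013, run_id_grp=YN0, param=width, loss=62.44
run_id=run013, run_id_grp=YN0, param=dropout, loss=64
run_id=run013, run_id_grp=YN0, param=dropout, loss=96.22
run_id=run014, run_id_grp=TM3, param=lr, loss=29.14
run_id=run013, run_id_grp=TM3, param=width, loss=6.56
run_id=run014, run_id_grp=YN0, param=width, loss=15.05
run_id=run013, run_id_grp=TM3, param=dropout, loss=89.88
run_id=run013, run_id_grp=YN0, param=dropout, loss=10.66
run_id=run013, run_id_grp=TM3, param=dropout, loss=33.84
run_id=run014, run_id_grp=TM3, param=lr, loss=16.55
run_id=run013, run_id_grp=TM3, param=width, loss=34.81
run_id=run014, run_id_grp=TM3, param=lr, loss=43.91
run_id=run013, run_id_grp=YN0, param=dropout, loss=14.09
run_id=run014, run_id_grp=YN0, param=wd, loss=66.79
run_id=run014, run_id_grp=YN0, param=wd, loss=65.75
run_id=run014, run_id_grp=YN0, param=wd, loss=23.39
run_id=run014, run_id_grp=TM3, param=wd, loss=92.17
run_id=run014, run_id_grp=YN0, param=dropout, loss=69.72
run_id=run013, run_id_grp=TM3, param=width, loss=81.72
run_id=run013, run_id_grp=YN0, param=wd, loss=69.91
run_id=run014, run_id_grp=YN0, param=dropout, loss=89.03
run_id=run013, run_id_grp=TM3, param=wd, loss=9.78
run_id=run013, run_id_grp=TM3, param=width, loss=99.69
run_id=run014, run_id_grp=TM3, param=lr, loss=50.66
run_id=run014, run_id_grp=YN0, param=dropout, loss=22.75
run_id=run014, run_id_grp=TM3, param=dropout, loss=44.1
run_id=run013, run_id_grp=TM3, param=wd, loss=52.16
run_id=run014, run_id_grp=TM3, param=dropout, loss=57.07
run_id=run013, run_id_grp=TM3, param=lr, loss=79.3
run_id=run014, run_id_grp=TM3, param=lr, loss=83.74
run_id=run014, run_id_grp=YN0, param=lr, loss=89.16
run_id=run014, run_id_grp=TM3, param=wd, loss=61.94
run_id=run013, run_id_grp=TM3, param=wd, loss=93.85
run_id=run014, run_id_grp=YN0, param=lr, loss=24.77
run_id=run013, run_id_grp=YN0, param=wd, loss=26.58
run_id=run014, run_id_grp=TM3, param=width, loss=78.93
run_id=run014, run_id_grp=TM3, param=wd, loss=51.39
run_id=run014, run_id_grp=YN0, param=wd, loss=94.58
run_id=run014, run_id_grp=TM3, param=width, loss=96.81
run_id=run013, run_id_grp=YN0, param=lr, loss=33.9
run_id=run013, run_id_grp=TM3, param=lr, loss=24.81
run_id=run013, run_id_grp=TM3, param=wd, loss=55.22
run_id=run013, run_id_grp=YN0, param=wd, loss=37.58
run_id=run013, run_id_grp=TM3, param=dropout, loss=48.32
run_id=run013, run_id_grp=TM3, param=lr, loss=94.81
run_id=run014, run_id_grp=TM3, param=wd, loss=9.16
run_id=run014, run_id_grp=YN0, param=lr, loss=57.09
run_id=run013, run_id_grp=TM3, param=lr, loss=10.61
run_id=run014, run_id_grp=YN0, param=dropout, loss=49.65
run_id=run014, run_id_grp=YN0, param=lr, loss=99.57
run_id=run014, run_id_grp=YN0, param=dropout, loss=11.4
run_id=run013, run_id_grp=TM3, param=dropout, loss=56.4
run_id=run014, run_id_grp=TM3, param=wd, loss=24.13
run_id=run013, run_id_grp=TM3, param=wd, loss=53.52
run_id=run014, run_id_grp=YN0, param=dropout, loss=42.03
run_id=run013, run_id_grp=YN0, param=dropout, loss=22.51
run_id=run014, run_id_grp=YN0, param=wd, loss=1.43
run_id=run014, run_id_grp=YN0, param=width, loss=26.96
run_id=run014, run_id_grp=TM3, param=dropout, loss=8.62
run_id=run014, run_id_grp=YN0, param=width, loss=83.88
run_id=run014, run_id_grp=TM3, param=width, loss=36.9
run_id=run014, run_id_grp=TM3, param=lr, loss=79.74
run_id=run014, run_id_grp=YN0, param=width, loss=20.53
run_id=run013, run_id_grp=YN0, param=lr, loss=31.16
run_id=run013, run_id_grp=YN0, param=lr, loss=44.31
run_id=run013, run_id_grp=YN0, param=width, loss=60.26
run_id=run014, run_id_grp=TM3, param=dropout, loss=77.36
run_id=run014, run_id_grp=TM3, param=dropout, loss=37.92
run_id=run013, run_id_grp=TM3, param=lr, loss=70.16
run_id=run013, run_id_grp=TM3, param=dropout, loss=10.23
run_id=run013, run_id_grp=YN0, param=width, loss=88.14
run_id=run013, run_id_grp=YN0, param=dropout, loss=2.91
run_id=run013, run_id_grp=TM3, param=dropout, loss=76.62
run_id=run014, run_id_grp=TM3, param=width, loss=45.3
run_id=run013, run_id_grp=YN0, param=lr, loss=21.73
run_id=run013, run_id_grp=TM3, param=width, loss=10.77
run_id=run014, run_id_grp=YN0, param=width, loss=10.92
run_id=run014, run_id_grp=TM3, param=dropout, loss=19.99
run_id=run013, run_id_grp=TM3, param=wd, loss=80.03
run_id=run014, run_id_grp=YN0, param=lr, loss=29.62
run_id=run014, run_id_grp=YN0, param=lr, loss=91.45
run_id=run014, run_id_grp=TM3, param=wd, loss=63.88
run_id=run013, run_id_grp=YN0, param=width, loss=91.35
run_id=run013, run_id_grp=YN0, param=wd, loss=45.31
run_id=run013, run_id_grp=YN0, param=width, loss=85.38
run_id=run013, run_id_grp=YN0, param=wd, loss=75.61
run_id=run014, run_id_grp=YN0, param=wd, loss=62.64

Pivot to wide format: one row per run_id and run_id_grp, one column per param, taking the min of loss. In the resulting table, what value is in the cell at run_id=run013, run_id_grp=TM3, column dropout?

10.23

Rows with run_id=run013, run_id_grp=TM3 and param=dropout: loss values are 89.88, 33.84, 48.32, 56.4, 10.23, 76.62.
min(89.88, 33.84, 48.32, 56.4, 10.23, 76.62) = 10.23.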